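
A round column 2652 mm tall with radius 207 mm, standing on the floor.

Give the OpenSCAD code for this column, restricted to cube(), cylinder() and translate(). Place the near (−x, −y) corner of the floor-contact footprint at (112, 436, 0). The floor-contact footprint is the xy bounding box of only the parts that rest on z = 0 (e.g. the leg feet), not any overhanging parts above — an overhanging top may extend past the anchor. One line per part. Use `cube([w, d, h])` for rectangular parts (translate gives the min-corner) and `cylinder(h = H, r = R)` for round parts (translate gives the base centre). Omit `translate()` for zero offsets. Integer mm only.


translate([319, 643, 0]) cylinder(h = 2652, r = 207);


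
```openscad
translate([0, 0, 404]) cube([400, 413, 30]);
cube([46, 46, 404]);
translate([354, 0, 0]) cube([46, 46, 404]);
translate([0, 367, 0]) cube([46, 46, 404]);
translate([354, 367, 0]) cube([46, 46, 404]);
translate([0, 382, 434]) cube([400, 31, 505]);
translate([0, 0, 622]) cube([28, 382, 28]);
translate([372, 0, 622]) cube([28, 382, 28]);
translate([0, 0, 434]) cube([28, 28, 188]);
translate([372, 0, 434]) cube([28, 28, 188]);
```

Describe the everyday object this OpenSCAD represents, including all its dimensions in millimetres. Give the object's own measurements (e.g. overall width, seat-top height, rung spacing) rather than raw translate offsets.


A chair. The seat is a 400×413×30 mm slab with its top at z = 434 mm, on four 46×46 mm corner legs (flush with the seat edges, standing on z = 0). A flat backrest 31 mm thick, 505 mm tall, spans the full seat width and rises from the seat top along its +y edge, rear face flush with the rear of the seat. Two armrests of 28×28 mm section run along each side from the seat's front edge to the front of the backrest, top faces 216 mm above the seat top and outer faces flush with the seat's x-edges; a 28×28 mm post under the front of each armrest stands on the seat at the front corner.


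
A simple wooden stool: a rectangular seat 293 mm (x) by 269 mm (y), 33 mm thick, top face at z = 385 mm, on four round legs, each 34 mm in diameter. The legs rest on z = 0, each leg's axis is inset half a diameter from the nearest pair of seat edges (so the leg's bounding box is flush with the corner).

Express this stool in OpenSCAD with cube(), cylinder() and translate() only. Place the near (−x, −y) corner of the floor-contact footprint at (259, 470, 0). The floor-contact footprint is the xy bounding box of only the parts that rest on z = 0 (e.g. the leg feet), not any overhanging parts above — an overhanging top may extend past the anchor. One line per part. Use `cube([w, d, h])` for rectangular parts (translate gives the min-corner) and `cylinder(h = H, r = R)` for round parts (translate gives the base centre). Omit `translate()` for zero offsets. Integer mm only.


translate([259, 470, 352]) cube([293, 269, 33]);
translate([276, 487, 0]) cylinder(h = 352, r = 17);
translate([535, 487, 0]) cylinder(h = 352, r = 17);
translate([276, 722, 0]) cylinder(h = 352, r = 17);
translate([535, 722, 0]) cylinder(h = 352, r = 17);


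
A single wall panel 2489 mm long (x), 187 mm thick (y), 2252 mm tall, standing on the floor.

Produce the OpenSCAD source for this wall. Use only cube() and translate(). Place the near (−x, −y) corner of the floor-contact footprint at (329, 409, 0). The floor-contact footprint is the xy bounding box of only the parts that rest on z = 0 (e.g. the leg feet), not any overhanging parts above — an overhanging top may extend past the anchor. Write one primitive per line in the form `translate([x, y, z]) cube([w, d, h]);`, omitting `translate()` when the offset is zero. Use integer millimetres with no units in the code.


translate([329, 409, 0]) cube([2489, 187, 2252]);


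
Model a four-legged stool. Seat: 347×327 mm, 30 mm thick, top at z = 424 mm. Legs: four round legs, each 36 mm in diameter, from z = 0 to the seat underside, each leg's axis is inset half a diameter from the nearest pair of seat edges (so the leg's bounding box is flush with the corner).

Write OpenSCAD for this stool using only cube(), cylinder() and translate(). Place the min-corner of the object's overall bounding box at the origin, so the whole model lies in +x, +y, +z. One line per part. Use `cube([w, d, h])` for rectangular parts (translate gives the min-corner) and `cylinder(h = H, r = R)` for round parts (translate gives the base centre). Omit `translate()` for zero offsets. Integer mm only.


translate([0, 0, 394]) cube([347, 327, 30]);
translate([18, 18, 0]) cylinder(h = 394, r = 18);
translate([329, 18, 0]) cylinder(h = 394, r = 18);
translate([18, 309, 0]) cylinder(h = 394, r = 18);
translate([329, 309, 0]) cylinder(h = 394, r = 18);


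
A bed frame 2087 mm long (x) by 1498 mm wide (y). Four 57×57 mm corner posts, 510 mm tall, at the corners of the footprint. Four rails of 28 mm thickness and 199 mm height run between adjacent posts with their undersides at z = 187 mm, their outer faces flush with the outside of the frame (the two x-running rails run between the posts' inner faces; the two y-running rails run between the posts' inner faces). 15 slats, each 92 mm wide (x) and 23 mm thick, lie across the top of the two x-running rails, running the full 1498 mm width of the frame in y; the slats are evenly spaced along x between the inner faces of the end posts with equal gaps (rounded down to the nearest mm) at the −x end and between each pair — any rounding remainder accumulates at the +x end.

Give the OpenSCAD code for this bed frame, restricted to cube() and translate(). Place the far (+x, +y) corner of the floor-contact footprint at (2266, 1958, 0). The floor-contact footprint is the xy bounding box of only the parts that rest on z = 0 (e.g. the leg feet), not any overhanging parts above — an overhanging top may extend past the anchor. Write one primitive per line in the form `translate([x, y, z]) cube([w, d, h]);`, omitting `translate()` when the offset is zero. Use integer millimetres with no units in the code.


translate([179, 460, 0]) cube([57, 57, 510]);
translate([179, 1901, 0]) cube([57, 57, 510]);
translate([2209, 460, 0]) cube([57, 57, 510]);
translate([2209, 1901, 0]) cube([57, 57, 510]);
translate([236, 460, 187]) cube([1973, 28, 199]);
translate([236, 1930, 187]) cube([1973, 28, 199]);
translate([179, 517, 187]) cube([28, 1384, 199]);
translate([2238, 517, 187]) cube([28, 1384, 199]);
translate([273, 460, 386]) cube([92, 1498, 23]);
translate([402, 460, 386]) cube([92, 1498, 23]);
translate([531, 460, 386]) cube([92, 1498, 23]);
translate([660, 460, 386]) cube([92, 1498, 23]);
translate([789, 460, 386]) cube([92, 1498, 23]);
translate([918, 460, 386]) cube([92, 1498, 23]);
translate([1047, 460, 386]) cube([92, 1498, 23]);
translate([1176, 460, 386]) cube([92, 1498, 23]);
translate([1305, 460, 386]) cube([92, 1498, 23]);
translate([1434, 460, 386]) cube([92, 1498, 23]);
translate([1563, 460, 386]) cube([92, 1498, 23]);
translate([1692, 460, 386]) cube([92, 1498, 23]);
translate([1821, 460, 386]) cube([92, 1498, 23]);
translate([1950, 460, 386]) cube([92, 1498, 23]);
translate([2079, 460, 386]) cube([92, 1498, 23]);


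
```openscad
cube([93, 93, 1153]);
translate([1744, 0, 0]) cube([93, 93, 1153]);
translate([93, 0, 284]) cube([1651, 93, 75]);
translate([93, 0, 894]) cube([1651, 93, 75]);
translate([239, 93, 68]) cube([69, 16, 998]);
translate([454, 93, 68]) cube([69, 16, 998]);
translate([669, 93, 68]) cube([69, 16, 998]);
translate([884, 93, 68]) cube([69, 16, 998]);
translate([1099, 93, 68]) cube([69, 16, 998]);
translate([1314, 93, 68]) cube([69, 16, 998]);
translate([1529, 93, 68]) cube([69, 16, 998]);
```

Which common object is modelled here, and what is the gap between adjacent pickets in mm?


A fence section. The picket gap is 146 mm.

Two posts, two rails, 7 pickets — a fence section. Span 1651 mm holds 7 pickets of 69 mm with 8 equal gaps: ⌊(1651 − 7·69) / 8⌋ = 146 mm.


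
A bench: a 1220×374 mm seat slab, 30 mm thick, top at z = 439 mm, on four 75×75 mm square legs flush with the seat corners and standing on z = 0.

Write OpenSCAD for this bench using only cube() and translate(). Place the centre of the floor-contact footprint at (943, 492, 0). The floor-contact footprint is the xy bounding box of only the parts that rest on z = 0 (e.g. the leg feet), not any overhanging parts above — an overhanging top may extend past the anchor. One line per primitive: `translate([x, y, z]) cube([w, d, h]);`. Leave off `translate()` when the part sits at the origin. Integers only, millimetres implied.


translate([333, 305, 409]) cube([1220, 374, 30]);
translate([333, 305, 0]) cube([75, 75, 409]);
translate([333, 604, 0]) cube([75, 75, 409]);
translate([1478, 305, 0]) cube([75, 75, 409]);
translate([1478, 604, 0]) cube([75, 75, 409]);


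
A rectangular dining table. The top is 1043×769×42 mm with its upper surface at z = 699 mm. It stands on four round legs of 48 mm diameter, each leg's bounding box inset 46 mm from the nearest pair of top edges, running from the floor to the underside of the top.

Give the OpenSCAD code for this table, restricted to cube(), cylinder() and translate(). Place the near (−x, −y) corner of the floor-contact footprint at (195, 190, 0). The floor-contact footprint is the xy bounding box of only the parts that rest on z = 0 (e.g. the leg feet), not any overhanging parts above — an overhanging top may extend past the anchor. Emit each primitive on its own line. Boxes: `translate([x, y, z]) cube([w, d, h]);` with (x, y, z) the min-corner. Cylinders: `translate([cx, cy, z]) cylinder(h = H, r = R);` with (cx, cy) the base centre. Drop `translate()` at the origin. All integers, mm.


// leg_h = 699 - 42 = 657
translate([149, 144, 657]) cube([1043, 769, 42]);
translate([219, 214, 0]) cylinder(h = 657, r = 24);
translate([1122, 214, 0]) cylinder(h = 657, r = 24);
translate([219, 843, 0]) cylinder(h = 657, r = 24);
translate([1122, 843, 0]) cylinder(h = 657, r = 24);


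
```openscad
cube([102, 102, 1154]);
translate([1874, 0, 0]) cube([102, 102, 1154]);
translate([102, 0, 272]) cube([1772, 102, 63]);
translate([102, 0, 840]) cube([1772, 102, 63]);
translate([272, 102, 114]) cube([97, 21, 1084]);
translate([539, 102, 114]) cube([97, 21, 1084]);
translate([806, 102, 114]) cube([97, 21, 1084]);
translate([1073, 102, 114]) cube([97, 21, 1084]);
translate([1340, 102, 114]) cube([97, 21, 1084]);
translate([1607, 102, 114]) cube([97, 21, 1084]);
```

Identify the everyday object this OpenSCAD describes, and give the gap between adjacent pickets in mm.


A fence section. The picket gap is 170 mm.

Two posts, two rails, 6 pickets — a fence section. Span 1772 mm holds 6 pickets of 97 mm with 7 equal gaps: ⌊(1772 − 6·97) / 7⌋ = 170 mm.


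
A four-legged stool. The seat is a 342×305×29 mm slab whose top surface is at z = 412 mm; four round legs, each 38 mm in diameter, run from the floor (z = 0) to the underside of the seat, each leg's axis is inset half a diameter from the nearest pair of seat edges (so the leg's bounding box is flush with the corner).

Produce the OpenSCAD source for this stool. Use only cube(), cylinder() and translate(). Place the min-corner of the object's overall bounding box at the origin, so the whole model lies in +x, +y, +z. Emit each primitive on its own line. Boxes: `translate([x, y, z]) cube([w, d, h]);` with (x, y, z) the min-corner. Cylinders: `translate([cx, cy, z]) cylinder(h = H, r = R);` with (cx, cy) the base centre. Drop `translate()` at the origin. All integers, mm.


translate([0, 0, 383]) cube([342, 305, 29]);
translate([19, 19, 0]) cylinder(h = 383, r = 19);
translate([323, 19, 0]) cylinder(h = 383, r = 19);
translate([19, 286, 0]) cylinder(h = 383, r = 19);
translate([323, 286, 0]) cylinder(h = 383, r = 19);


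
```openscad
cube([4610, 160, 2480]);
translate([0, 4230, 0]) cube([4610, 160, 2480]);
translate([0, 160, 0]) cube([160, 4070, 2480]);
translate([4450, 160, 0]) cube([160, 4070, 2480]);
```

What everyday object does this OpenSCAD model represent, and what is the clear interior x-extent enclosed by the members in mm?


A house (or room) frame. The interior width is 4290 mm.

Four 2480 mm walls enclosing a rectangle with no floor or roof — a room or house frame. Outside width is 4610 mm and wall thickness is 160 mm, so the interior width is 4610 − 2 × 160 = 4290 mm.


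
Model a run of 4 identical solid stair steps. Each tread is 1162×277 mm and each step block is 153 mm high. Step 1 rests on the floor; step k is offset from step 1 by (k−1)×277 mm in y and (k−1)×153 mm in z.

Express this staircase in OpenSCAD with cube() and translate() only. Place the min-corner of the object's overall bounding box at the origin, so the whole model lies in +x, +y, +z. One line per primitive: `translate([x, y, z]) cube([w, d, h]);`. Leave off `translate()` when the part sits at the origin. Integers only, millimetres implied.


cube([1162, 277, 153]);
translate([0, 277, 153]) cube([1162, 277, 153]);
translate([0, 554, 306]) cube([1162, 277, 153]);
translate([0, 831, 459]) cube([1162, 277, 153]);


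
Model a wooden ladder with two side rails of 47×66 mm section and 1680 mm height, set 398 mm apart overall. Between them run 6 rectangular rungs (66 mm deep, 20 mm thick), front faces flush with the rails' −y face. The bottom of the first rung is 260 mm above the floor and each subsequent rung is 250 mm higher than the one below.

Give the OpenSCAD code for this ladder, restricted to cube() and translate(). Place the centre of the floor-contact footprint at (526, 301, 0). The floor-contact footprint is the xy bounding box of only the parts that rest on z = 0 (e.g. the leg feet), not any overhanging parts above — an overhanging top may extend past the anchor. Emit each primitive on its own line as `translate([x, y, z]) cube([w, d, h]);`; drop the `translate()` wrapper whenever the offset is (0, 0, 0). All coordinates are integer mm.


translate([327, 268, 0]) cube([47, 66, 1680]);
translate([678, 268, 0]) cube([47, 66, 1680]);
translate([374, 268, 260]) cube([304, 66, 20]);
translate([374, 268, 510]) cube([304, 66, 20]);
translate([374, 268, 760]) cube([304, 66, 20]);
translate([374, 268, 1010]) cube([304, 66, 20]);
translate([374, 268, 1260]) cube([304, 66, 20]);
translate([374, 268, 1510]) cube([304, 66, 20]);


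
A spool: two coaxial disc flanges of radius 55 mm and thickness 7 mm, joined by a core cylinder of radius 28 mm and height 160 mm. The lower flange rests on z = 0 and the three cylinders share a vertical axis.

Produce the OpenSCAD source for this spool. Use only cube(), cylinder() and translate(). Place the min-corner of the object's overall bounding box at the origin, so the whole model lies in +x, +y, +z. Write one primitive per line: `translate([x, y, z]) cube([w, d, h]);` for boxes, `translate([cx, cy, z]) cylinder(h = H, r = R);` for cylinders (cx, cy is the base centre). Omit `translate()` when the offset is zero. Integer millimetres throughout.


translate([55, 55, 0]) cylinder(h = 7, r = 55);
translate([55, 55, 7]) cylinder(h = 160, r = 28);
translate([55, 55, 167]) cylinder(h = 7, r = 55);


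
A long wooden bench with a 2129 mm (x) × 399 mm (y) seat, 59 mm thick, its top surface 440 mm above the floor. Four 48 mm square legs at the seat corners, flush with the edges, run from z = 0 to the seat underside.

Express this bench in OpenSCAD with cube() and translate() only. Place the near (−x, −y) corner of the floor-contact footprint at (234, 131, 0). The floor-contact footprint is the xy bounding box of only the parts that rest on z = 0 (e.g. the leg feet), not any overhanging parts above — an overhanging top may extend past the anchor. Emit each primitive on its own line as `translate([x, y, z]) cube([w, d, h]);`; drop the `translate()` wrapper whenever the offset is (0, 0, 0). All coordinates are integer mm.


// leg_h = 440 − 59 = 381
translate([234, 131, 381]) cube([2129, 399, 59]);
translate([234, 131, 0]) cube([48, 48, 381]);
translate([234, 482, 0]) cube([48, 48, 381]);
translate([2315, 131, 0]) cube([48, 48, 381]);
translate([2315, 482, 0]) cube([48, 48, 381]);


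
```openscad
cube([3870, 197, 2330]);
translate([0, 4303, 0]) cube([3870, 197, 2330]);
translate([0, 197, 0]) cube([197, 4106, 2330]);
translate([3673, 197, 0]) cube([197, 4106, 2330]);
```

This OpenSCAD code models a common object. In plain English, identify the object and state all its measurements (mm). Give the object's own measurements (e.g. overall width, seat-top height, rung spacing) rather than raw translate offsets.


The wall frame of a small rectangular building: four walls, each 2330 mm tall and 197 mm thick, enclosing a footprint 3870 mm (x) by 4500 mm (y) outside-to-outside, with no floor or roof. The front and back walls (the −y and +y sides) span the full width; the two side walls fit between them.


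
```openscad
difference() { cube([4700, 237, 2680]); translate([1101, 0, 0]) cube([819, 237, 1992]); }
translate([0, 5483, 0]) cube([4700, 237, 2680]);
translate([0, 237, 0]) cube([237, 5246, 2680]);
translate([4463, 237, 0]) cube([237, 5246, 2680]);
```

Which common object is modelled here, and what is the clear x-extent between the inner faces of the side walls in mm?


A single room. The interior width is 4226 mm.

Four walls enclosing a rectangle with a door in the front wall — a room. Outside width 4700 minus two 237 mm walls gives 4226 mm.


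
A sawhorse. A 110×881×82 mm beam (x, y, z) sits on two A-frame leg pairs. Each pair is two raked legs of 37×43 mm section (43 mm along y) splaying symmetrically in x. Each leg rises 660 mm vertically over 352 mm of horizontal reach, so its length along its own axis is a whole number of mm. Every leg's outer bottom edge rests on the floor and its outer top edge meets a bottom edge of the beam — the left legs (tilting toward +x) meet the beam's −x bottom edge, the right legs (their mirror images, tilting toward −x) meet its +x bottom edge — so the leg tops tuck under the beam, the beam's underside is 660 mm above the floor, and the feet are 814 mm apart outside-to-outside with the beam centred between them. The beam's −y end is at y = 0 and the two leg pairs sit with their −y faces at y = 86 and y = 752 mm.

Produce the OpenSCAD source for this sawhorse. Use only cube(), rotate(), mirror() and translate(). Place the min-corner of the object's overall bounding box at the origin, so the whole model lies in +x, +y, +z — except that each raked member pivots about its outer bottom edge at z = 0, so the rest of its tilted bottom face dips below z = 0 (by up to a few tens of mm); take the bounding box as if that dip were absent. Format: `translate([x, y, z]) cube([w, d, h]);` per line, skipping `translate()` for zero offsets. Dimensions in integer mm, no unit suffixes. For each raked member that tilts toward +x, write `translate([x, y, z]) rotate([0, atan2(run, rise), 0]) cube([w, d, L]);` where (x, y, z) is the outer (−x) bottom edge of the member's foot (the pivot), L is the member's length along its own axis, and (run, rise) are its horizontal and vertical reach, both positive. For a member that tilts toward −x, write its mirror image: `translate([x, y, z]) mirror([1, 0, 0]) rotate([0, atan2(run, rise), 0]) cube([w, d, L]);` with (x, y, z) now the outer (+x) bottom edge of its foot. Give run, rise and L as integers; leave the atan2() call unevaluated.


translate([352, 0, 660]) cube([110, 881, 82]);
translate([0, 86, 0]) rotate([0, atan2(352, 660), 0]) cube([37, 43, 748]);
translate([814, 86, 0]) mirror([1, 0, 0]) rotate([0, atan2(352, 660), 0]) cube([37, 43, 748]);
translate([0, 752, 0]) rotate([0, atan2(352, 660), 0]) cube([37, 43, 748]);
translate([814, 752, 0]) mirror([1, 0, 0]) rotate([0, atan2(352, 660), 0]) cube([37, 43, 748]);


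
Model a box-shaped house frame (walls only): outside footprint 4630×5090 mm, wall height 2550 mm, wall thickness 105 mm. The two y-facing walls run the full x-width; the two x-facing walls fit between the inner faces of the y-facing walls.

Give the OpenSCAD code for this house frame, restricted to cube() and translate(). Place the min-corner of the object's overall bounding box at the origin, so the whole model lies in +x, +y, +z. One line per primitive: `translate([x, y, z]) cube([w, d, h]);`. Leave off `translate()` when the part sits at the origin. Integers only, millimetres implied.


cube([4630, 105, 2550]);
translate([0, 4985, 0]) cube([4630, 105, 2550]);
translate([0, 105, 0]) cube([105, 4880, 2550]);
translate([4525, 105, 0]) cube([105, 4880, 2550]);


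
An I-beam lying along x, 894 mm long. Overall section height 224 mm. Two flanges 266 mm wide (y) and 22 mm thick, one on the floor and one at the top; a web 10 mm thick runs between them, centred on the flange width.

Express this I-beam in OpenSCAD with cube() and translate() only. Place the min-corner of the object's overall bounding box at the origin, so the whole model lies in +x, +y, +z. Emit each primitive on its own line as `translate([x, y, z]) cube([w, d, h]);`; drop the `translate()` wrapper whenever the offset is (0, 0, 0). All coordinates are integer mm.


cube([894, 266, 22]);
translate([0, 128, 22]) cube([894, 10, 180]);
translate([0, 0, 202]) cube([894, 266, 22]);


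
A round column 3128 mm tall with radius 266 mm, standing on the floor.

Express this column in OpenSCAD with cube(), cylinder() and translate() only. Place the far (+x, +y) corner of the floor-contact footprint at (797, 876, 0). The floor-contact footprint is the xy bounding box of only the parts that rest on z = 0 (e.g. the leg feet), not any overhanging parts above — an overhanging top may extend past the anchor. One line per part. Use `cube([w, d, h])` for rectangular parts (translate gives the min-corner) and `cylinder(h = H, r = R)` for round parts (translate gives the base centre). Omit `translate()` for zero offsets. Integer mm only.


translate([531, 610, 0]) cylinder(h = 3128, r = 266);


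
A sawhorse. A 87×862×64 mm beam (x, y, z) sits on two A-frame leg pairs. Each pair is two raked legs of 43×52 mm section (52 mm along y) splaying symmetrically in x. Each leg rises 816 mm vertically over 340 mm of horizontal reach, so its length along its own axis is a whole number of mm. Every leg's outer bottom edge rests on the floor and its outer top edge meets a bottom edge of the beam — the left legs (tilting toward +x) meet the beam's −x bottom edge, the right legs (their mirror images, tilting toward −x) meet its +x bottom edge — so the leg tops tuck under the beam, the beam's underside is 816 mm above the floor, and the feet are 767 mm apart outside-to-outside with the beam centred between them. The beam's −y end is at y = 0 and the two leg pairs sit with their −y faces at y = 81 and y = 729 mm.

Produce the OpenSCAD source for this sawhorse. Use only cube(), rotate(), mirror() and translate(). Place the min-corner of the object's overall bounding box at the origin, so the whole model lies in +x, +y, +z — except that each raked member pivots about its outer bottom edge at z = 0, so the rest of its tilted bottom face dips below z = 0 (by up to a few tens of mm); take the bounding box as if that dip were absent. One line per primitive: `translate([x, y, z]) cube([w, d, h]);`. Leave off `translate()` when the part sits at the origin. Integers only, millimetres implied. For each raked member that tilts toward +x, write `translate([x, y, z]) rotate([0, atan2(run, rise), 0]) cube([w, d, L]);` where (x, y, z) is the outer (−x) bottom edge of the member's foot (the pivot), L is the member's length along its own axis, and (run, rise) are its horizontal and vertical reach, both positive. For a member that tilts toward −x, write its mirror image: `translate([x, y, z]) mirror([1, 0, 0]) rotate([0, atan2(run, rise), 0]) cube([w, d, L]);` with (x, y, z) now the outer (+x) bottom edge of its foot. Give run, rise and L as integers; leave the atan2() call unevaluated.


translate([340, 0, 816]) cube([87, 862, 64]);
translate([0, 81, 0]) rotate([0, atan2(340, 816), 0]) cube([43, 52, 884]);
translate([767, 81, 0]) mirror([1, 0, 0]) rotate([0, atan2(340, 816), 0]) cube([43, 52, 884]);
translate([0, 729, 0]) rotate([0, atan2(340, 816), 0]) cube([43, 52, 884]);
translate([767, 729, 0]) mirror([1, 0, 0]) rotate([0, atan2(340, 816), 0]) cube([43, 52, 884]);


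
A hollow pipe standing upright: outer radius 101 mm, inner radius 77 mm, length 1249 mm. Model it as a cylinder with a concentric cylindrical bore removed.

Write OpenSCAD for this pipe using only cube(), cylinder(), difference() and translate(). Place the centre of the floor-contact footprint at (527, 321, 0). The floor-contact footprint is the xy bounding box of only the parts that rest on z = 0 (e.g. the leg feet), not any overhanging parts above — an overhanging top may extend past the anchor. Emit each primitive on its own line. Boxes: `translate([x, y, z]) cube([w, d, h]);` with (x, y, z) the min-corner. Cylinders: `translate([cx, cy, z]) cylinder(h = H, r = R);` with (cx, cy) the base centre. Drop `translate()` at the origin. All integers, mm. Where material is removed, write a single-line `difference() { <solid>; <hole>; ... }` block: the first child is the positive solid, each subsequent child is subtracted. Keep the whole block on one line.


difference() { translate([527, 321, 0]) cylinder(h = 1249, r = 101); translate([527, 321, 0]) cylinder(h = 1249, r = 77); }


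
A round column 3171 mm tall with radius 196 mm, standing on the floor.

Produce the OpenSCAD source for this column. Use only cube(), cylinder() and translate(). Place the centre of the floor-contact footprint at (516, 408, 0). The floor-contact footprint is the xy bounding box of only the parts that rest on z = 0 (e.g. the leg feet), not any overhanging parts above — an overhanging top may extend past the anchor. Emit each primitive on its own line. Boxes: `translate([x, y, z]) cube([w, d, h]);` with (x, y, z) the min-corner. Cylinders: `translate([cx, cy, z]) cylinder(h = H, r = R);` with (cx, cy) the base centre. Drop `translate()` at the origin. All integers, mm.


translate([516, 408, 0]) cylinder(h = 3171, r = 196);


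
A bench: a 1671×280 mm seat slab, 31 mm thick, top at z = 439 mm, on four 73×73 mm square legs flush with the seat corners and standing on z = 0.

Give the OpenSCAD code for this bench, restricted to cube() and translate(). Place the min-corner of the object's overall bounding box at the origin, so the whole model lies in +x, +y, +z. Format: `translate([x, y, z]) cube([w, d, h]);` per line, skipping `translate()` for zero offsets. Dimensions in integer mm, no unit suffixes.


translate([0, 0, 408]) cube([1671, 280, 31]);
cube([73, 73, 408]);
translate([0, 207, 0]) cube([73, 73, 408]);
translate([1598, 0, 0]) cube([73, 73, 408]);
translate([1598, 207, 0]) cube([73, 73, 408]);


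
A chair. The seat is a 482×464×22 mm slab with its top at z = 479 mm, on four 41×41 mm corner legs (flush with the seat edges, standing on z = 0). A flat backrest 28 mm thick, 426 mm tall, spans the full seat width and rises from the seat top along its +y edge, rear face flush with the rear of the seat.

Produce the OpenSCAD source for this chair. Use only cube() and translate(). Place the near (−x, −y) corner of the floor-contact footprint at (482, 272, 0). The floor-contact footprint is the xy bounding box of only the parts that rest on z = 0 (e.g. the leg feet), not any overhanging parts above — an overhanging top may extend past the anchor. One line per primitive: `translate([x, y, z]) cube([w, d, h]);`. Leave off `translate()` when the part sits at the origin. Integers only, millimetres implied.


// leg_h = 479 - 22 = 457
translate([482, 272, 457]) cube([482, 464, 22]);
translate([482, 272, 0]) cube([41, 41, 457]);
translate([923, 272, 0]) cube([41, 41, 457]);
translate([482, 695, 0]) cube([41, 41, 457]);
translate([923, 695, 0]) cube([41, 41, 457]);
translate([482, 708, 479]) cube([482, 28, 426]);


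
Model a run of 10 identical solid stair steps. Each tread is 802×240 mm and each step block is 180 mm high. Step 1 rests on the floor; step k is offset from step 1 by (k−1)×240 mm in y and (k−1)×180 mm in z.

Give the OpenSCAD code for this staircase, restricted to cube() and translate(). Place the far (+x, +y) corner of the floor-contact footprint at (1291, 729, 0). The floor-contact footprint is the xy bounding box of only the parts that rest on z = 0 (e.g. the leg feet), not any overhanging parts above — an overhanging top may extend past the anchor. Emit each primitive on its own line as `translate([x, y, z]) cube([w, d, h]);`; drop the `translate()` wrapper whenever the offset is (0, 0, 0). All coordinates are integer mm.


translate([489, 489, 0]) cube([802, 240, 180]);
translate([489, 729, 180]) cube([802, 240, 180]);
translate([489, 969, 360]) cube([802, 240, 180]);
translate([489, 1209, 540]) cube([802, 240, 180]);
translate([489, 1449, 720]) cube([802, 240, 180]);
translate([489, 1689, 900]) cube([802, 240, 180]);
translate([489, 1929, 1080]) cube([802, 240, 180]);
translate([489, 2169, 1260]) cube([802, 240, 180]);
translate([489, 2409, 1440]) cube([802, 240, 180]);
translate([489, 2649, 1620]) cube([802, 240, 180]);


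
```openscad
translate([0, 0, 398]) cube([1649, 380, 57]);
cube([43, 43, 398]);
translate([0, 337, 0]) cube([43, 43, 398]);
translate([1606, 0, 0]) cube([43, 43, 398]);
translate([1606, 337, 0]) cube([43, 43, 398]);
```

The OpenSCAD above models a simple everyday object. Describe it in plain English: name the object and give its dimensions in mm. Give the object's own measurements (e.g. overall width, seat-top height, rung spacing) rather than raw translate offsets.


A bench: a 1649×380 mm seat slab, 57 mm thick, top at z = 455 mm, on four 43×43 mm square legs flush with the seat corners and standing on z = 0.


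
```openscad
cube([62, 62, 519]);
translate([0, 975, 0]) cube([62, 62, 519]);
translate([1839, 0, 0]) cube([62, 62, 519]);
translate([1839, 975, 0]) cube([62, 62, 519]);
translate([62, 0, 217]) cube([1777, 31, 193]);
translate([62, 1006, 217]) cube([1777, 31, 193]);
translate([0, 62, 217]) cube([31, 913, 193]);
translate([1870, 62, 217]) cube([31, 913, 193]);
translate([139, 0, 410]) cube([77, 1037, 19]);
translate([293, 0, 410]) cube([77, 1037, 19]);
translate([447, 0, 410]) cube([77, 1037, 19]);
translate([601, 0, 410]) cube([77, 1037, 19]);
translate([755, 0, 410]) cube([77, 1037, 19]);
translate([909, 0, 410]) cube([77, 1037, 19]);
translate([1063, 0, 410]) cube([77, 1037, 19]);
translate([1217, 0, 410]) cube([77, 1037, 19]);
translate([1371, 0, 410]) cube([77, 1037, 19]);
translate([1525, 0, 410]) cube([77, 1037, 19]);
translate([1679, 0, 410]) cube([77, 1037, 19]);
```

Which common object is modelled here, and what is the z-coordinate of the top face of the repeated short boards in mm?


A bed frame. The slat-top height is 429 mm.

Four posts, four rails, and a row of slats — a bed frame. Slats sit on the rails at z = 217 + 193 = 410; with slat thickness 19, the top is 429 mm.


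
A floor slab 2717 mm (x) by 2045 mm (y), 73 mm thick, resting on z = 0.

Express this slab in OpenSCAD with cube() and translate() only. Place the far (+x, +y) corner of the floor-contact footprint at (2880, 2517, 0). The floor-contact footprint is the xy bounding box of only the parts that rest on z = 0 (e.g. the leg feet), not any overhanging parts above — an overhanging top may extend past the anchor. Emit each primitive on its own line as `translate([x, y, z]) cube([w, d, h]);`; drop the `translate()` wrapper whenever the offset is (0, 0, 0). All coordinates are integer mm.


translate([163, 472, 0]) cube([2717, 2045, 73]);


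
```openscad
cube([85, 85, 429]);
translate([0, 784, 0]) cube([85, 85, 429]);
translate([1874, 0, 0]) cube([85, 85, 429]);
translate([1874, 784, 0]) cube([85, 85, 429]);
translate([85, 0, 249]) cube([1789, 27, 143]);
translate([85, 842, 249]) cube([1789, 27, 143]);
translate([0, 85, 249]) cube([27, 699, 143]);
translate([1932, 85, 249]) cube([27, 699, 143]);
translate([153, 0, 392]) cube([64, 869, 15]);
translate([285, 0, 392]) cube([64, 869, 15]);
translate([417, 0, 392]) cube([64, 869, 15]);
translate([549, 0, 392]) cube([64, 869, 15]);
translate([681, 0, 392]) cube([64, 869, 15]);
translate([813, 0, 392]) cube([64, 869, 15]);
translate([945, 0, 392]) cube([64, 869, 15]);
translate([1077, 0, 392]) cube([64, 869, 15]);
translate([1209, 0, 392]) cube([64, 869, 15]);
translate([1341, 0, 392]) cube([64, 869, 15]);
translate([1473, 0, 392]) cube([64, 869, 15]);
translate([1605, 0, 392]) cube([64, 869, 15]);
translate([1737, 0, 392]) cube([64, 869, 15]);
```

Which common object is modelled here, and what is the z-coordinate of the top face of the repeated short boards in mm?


A bed frame. The slat-top height is 407 mm.

Four posts, four rails, and a row of slats — a bed frame. Slats sit on the rails at z = 249 + 143 = 392; with slat thickness 15, the top is 407 mm.


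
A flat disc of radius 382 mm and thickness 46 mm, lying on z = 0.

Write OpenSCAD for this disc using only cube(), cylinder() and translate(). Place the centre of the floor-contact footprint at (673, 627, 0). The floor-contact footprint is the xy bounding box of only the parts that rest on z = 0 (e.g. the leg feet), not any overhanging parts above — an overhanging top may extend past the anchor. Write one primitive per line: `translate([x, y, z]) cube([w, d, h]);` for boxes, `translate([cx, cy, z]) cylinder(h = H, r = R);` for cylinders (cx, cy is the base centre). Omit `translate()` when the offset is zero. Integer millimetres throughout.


translate([673, 627, 0]) cylinder(h = 46, r = 382);


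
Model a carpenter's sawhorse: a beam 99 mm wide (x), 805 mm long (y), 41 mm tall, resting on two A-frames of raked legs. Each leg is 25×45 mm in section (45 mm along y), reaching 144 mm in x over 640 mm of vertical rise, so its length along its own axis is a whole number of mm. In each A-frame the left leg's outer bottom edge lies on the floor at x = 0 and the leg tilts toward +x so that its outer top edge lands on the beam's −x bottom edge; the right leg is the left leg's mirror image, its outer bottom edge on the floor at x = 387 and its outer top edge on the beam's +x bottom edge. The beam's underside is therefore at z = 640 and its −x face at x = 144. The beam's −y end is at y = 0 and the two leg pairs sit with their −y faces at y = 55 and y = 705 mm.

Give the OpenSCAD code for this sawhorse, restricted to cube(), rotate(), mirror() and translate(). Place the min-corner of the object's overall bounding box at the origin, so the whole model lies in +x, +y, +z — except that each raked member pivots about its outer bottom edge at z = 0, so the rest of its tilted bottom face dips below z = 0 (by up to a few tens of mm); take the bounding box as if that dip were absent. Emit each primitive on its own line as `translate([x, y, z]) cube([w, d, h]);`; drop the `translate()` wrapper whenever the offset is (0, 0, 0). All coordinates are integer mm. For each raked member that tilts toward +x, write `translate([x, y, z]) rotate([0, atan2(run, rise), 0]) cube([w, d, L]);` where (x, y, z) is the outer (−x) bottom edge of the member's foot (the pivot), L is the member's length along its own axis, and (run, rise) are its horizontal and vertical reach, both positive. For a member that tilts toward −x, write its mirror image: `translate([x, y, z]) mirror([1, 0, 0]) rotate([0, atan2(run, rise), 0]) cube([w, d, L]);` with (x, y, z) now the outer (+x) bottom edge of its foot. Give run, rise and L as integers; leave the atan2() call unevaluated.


translate([144, 0, 640]) cube([99, 805, 41]);
translate([0, 55, 0]) rotate([0, atan2(144, 640), 0]) cube([25, 45, 656]);
translate([387, 55, 0]) mirror([1, 0, 0]) rotate([0, atan2(144, 640), 0]) cube([25, 45, 656]);
translate([0, 705, 0]) rotate([0, atan2(144, 640), 0]) cube([25, 45, 656]);
translate([387, 705, 0]) mirror([1, 0, 0]) rotate([0, atan2(144, 640), 0]) cube([25, 45, 656]);


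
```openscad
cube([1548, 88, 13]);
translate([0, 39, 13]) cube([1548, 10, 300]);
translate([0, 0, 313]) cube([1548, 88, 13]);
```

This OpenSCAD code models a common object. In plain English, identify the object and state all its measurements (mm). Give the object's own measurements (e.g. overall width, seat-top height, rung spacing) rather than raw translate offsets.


An I-beam lying along x, 1548 mm long. Overall section height 326 mm. Two flanges 88 mm wide (y) and 13 mm thick, one on the floor and one at the top; a web 10 mm thick runs between them, centred on the flange width.


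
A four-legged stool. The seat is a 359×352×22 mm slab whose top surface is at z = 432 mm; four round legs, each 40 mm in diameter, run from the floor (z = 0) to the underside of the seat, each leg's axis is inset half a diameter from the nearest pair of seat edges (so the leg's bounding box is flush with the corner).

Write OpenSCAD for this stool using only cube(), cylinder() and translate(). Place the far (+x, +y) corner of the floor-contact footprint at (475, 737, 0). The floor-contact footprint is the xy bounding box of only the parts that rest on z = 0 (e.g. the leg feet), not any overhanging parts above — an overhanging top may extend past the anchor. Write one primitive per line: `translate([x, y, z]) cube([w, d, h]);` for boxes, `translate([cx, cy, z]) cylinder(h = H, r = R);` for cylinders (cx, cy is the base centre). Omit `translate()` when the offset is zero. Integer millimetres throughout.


translate([116, 385, 410]) cube([359, 352, 22]);
translate([136, 405, 0]) cylinder(h = 410, r = 20);
translate([455, 405, 0]) cylinder(h = 410, r = 20);
translate([136, 717, 0]) cylinder(h = 410, r = 20);
translate([455, 717, 0]) cylinder(h = 410, r = 20);


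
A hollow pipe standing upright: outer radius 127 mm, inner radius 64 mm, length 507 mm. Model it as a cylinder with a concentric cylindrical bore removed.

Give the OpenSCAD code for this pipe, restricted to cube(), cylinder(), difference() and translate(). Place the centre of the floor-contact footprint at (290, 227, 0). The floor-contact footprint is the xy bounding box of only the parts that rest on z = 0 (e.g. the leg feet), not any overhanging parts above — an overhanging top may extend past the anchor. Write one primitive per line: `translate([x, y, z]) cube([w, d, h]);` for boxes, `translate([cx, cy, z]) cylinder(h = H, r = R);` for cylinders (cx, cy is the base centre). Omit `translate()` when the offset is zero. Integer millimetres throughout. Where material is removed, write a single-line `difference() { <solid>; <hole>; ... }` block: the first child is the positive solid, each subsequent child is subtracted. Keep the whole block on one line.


difference() { translate([290, 227, 0]) cylinder(h = 507, r = 127); translate([290, 227, 0]) cylinder(h = 507, r = 64); }


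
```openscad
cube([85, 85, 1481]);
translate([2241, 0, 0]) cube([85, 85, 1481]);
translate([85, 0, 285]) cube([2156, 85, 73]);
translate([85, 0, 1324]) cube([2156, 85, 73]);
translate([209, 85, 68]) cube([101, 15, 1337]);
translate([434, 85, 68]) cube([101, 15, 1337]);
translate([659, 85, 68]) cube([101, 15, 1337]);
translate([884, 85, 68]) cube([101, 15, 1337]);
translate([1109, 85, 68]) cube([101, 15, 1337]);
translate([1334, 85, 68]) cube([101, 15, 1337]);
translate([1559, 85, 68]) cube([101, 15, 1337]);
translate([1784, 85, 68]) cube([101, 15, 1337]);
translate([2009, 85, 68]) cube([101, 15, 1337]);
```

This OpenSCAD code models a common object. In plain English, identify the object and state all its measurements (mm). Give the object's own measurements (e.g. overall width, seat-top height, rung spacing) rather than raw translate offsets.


A fence section. Two 85×85 mm posts, 1481 mm tall, stand on the floor with a clear span of 2156 mm between their inner faces. Two horizontal rails of 85×73 mm section span the gap between the posts with their undersides at z = 285 mm and z = 1324 mm, flush with the posts' −y face. 9 pickets, each 101 mm wide, 15 mm thick and 1337 mm tall, are fixed to the +y face of the rails with their bottoms at z = 68 mm, spaced across the span with a 124 mm gap after the −x post and between neighbouring pickets, with 131 mm left before the +x post.
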